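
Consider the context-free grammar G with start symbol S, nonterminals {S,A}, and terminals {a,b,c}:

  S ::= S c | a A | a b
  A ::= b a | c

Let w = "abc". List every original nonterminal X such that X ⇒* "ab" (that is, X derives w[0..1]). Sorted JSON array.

CNF form of G:
  S -> S T2 | T1 A | T1 T0
  A -> T0 T1 | c
  T0 -> b
  T1 -> a
  T2 -> c

CYK table (by increasing span) (cells [i..j] with 0 ≤ i ≤ j ≤ 1 only):
  T[0,0] 'a' = {T1}  orig:{}
  T[1,1] 'b' = {T0}  orig:{}
  T[0,1] 'ab' = {S}

Original NTs in T[0,1] deriving "ab": ["S"]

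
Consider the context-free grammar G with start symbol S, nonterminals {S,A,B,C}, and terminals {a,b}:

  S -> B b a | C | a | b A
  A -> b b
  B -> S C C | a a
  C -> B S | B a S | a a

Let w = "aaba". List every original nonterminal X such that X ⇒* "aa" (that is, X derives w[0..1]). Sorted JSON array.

CNF form of G:
  S -> B S | B X4 | B X5 | T0 A | T1 T1 | a
  A -> T0 T0
  B -> S X2 | T1 T1
  C -> B S | B X3 | T1 T1
  T0 -> b
  T1 -> a
  X2 -> C C
  X3 -> T1 S
  X4 -> T1 S
  X5 -> T0 T1

Fill CYK table bottom-up — only the sub-triangle for w[0..1]:
  cell(0,0) a: {S,T1}  orig:{S}
  cell(1,1) a: {S,T1}  orig:{S}
  cell(0,1) aa: {B,C,S,X3,X4}  orig:{B,C,S}

Original NTs in T[0,1] deriving "aa": ["B", "C", "S"]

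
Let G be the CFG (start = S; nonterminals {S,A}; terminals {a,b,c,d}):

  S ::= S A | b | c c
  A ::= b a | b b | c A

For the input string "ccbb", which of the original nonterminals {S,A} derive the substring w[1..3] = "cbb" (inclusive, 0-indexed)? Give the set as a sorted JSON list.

CNF form of G:
  S -> S A | T2 T2 | b
  A -> T0 T0 | T0 T1 | T2 A
  T0 -> b
  T1 -> a
  T2 -> c

Fill CYK table bottom-up — only the sub-triangle for w[1..3]:
  T[1,1] 'c' = {T2}  orig:{}
  T[2,2] 'b' = {S,T0}  orig:{S}
  T[3,3] 'b' = {S,T0}  orig:{S}
  T[1,2] 'cb' = ∅
  T[2,3] 'bb' = {A}
  T[1,3] 'cbb' = {A}

Original NTs in T[1,3] deriving "cbb": ["A"]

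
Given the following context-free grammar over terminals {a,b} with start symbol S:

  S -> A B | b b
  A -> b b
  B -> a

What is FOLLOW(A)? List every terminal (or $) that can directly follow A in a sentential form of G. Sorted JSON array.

Compute FIRST by fixpoint:
[1]
  A via A→b b: +{b}
  B via B→a: +{a}
  S via S→A B: +{b}
  S: {b}  A: {b}  B: {a}
[2] (stable)
  S: {b}  A: {b}  B: {a}

FOLLOW sets:
FOLLOW(S) := {$}
[1]
  S→A B: FOLLOW(A) ⊇ FIRST(B) = {a}; new: +{a}
  S→A B: FOLLOW(B) ⊇ FOLLOW(S) ⊇ {$}; new: +{$}
  FOLLOW(S)={$}  FOLLOW(A)={a}  FOLLOW(B)={$}
[2] — fixpoint
  FOLLOW(S)={$}  FOLLOW(A)={a}  FOLLOW(B)={$}

FOLLOW(A) = ["a"]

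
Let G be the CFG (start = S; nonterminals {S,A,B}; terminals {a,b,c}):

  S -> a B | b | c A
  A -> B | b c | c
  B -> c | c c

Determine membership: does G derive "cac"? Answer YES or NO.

Convert to CNF:
  S -> T1 A | T2 B | b
  A -> T0 T1 | T1 T1 | c
  B -> T1 T1 | c
  T0 -> b
  T1 -> c
  T2 -> a

CYK fill:
  T[0,0] 'c' = {A,B,T1}  orig:{A,B}
  T[1,1] 'a' = {T2}  orig:{}
  T[2,2] 'c' = {A,B,T1}  orig:{A,B}
  T[0,1] 'ca' = ∅
  T[1,2] 'ac' = {S}
  T[0,2] 'cac' = ∅

S ∉ T[0,2] ⇒ NO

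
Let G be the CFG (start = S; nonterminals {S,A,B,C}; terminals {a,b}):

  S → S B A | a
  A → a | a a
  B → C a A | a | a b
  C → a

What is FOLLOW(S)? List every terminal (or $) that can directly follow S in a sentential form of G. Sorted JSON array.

FIRST iteration:
pass 1:
  A via A→a: +{a}
  B via B→a: +{a}
  C via C→a: +{a}
  S via S→a: +{a}
  S: {a}  A: {a}  B: {a}  C: {a}
pass 2: (stable)
  S: {a}  A: {a}  B: {a}  C: {a}

FOLLOW sets:
initialize: $ ∈ FOLLOW(S)
iter 1:
  B→C a A: FOLLOW(C) ⊇ FIRST(a) = {a}; new: +{a}
  S→S B A: FOLLOW(S) ⊇ FIRST(B) = {a}; new: +{a}
  S→S B A: FOLLOW(B) ⊇ FIRST(A) = {a}; new: +{a}
  S→S B A: FOLLOW(A) ⊇ FOLLOW(S) ⊇ {$,a}; new: +{$,a}
  S: {$,a}  A: {$,a}  B: {a}  C: {a}
iter 2: — fixpoint
  S: {$,a}  A: {$,a}  B: {a}  C: {a}

FOLLOW(S) = ["$", "a"]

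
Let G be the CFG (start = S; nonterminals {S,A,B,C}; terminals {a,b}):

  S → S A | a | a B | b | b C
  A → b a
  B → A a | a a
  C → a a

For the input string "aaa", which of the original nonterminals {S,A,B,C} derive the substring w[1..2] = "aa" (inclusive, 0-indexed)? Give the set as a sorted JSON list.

CNF form of G:
  S -> S A | T0 C | T1 B | a | b
  A -> T0 T1
  B -> A T1 | T1 T1
  C -> T1 T1
  T0 -> b
  T1 -> a

CYK table (by increasing span) (cells [i..j] with 1 ≤ i ≤ j ≤ 2 only):
  [1..1]={S,T1}  "a"  orig:{S}
  [2..2]={S,T1}  "a"  orig:{S}
  [1..2]={B,C}  "aa"

Original NTs in T[1,2] deriving "aa": ["B", "C"]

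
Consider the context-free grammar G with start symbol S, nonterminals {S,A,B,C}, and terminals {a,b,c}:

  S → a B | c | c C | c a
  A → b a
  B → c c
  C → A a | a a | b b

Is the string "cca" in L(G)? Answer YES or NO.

CNF form of G:
  S -> T1 B | T2 C | T2 T1 | c
  A -> T0 T1
  B -> T2 T2
  C -> A T1 | T0 T0 | T1 T1
  T0 -> b
  T1 -> a
  T2 -> c

CYK fill:
  cell(0,0) c: {S,T2}  orig:{S}
  cell(1,1) c: {S,T2}  orig:{S}
  cell(2,2) a: {T1}  orig:{}
  cell(0,1) cc: {B}
  cell(1,2) ca: {S}
  cell(0,2) cca: ∅

S ∉ T[0,2] ⇒ NO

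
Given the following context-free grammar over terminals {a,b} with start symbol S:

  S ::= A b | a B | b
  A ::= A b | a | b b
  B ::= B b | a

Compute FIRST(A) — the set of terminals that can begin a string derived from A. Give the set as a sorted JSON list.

FIRST iteration:
round 1:
  A via A→a: +{a}
  A via A→b b: +{b}
  B via B→a: +{a}
  S via S→A b: +{a,b}
  S: {a,b}  A: {a,b}  B: {a}
round 2: (stable)
  S: {a,b}  A: {a,b}  B: {a}

FIRST(A) = ["a", "b"]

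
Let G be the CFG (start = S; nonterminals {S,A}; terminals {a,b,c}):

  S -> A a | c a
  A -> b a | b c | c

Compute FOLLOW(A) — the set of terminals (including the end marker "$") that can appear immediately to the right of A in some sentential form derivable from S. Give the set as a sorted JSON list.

Compute FIRST by fixpoint:
iter 1:
  A via A→b a: +{b}
  A via A→c: +{c}
  S via S→A a: +{b,c}
  FIRST[S]={b,c}  FIRST[A]={b,c}
iter 2: (stable)
  FIRST[S]={b,c}  FIRST[A]={b,c}

FOLLOW iteration:
FOLLOW(S) := {$}
[1]
  S→A a: FOLLOW(A) ⊇ FIRST(a) = {a}; new: +{a}
  FOLLOW(S)={$}  FOLLOW(A)={a}
[2] (no change)
  FOLLOW(S)={$}  FOLLOW(A)={a}

FOLLOW(A) = ["a"]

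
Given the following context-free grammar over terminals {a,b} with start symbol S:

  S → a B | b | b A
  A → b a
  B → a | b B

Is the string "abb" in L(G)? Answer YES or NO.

CNF form of G:
  S -> T0 A | T1 B | b
  A -> T0 T1
  B -> T0 B | a
  T0 -> b
  T1 -> a

Fill CYK table bottom-up:
  T[0,0] 'a' = {B,T1}  orig:{B}
  T[1,1] 'b' = {S,T0}  orig:{S}
  T[2,2] 'b' = {S,T0}  orig:{S}
  T[0,1] 'ab' = ∅
  T[1,2] 'bb' = ∅
  T[0,2] 'abb' = ∅

S ∉ T[0,2] ⇒ NO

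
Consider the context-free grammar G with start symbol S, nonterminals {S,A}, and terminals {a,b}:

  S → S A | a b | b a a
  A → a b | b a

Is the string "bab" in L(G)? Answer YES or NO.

CNF form of G:
  S -> S A | T0 T1 | T1 X2
  A -> T0 T1 | T1 T0
  T0 -> a
  T1 -> b
  X2 -> T0 T0

CYK table (by increasing span):
  [0..0]={T1}  "b"  orig:{}
  [1..1]={T0}  "a"  orig:{}
  [2..2]={T1}  "b"  orig:{}
  [0..1]={A}  "ba"
  [1..2]={A,S}  "ab"
  [0..2]=∅  "bab"

S ∉ T[0,2] ⇒ NO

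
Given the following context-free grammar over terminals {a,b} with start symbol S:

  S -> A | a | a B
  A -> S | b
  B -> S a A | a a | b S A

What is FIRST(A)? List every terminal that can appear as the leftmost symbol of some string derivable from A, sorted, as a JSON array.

FIRST sets, iterate to fixpoint:
iter 1:
  A via A→b: +{b}
  B via B→a a: +{a}
  B via B→b S A: +{b}
  S via S→A: +{b}
  S via S→a: +{a}
  FIRST[S]={a,b}  FIRST[A]={b}  FIRST[B]={a,b}
iter 2:
  A via A→S: +{a}
  FIRST[S]={a,b}  FIRST[A]={a,b}  FIRST[B]={a,b}
iter 3: (no change)
  FIRST[S]={a,b}  FIRST[A]={a,b}  FIRST[B]={a,b}

FIRST(A) = ["a", "b"]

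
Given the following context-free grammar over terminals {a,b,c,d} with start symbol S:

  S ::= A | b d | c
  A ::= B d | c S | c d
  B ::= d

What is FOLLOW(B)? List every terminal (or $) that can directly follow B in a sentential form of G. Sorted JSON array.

FIRST iteration:
[1]
  A via A→c S: +{c}
  B via B→d: +{d}
  S via S→A: +{c}
  S via S→b d: +{b}
  FIRST[S]={b,c}  FIRST[A]={c}  FIRST[B]={d}
[2]
  A via A→B d: +{d}
  S via S→A: +{d}
  FIRST[S]={b,c,d}  FIRST[A]={c,d}  FIRST[B]={d}
[3] — fixpoint
  FIRST[S]={b,c,d}  FIRST[A]={c,d}  FIRST[B]={d}

FOLLOW iteration:
FOLLOW(S) := {$}
[1]
  A→B d: FOLLOW(B) ⊇ FIRST(d) = {d}; new: +{d}
  S→A: FOLLOW(A) ⊇ FOLLOW(S) ⊇ {$}; new: +{$}
  S: {$}  A: {$}  B: {d}
[2] done
  S: {$}  A: {$}  B: {d}

FOLLOW(B) = ["d"]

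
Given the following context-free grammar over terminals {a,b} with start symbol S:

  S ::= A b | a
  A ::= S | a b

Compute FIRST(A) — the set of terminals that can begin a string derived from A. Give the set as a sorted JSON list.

FIRST sets, iterate to fixpoint:
round 1:
  A via A→a b: +{a}
  S via S→A b: +{a}
  FIRST(S)={a}  FIRST(A)={a}
round 2: — fixpoint
  FIRST(S)={a}  FIRST(A)={a}

FIRST(A) = ["a"]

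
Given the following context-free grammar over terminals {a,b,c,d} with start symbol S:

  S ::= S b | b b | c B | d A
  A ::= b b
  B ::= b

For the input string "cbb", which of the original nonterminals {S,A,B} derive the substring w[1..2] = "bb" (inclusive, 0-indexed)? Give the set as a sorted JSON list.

Convert to CNF:
  S -> S T0 | T0 T0 | T1 B | T2 A
  A -> T0 T0
  B -> b
  T0 -> b
  T1 -> c
  T2 -> d

Fill CYK table bottom-up (cells [i..j] with 1 ≤ i ≤ j ≤ 2 only):
  [1..1]={B,T0}  "b"  orig:{B}
  [2..2]={B,T0}  "b"  orig:{B}
  [1..2]={A,S}  "bb"

Original NTs in T[1,2] deriving "bb": ["A", "S"]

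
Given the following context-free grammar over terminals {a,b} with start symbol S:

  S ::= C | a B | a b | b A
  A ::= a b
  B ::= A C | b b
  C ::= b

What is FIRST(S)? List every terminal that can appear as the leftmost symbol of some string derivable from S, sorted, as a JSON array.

FIRST sets, iterate to fixpoint:
round 1:
  A via A→a b: +{a}
  B via B→A C: +{a}
  B via B→b b: +{b}
  C via C→b: +{b}
  S via S→C: +{b}
  S via S→a B: +{a}
  FIRST[S]={a,b}  FIRST[A]={a}  FIRST[B]={a,b}  FIRST[C]={b}
round 2: — fixpoint
  FIRST[S]={a,b}  FIRST[A]={a}  FIRST[B]={a,b}  FIRST[C]={b}

FIRST(S) = ["a", "b"]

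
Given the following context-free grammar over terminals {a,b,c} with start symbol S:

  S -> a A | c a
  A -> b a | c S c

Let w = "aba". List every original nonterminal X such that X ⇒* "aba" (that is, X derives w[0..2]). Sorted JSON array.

CNF form of G:
  S -> T1 A | T2 T1
  A -> T0 T1 | T2 X3
  T0 -> b
  T1 -> a
  T2 -> c
  X3 -> S T2

Fill CYK table bottom-up — only the sub-triangle for w[0..2]:
  [0..0]={T1}  "a"  orig:{}
  [1..1]={T0}  "b"  orig:{}
  [2..2]={T1}  "a"  orig:{}
  [0..1]=∅  "ab"
  [1..2]={A}  "ba"
  [0..2]={S}  "aba"

Original NTs in T[0,2] deriving "aba": ["S"]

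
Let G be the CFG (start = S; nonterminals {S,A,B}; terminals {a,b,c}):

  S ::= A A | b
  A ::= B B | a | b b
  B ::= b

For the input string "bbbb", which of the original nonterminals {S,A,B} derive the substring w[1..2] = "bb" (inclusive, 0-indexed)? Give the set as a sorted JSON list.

CNF form of G:
  S -> A A | b
  A -> B B | T0 T0 | a
  B -> b
  T0 -> b

Fill CYK table bottom-up (cells [i..j] with 1 ≤ i ≤ j ≤ 2 only):
  [1..1]={B,S,T0}  "b"  orig:{B,S}
  [2..2]={B,S,T0}  "b"  orig:{B,S}
  [1..2]={A}  "bb"

Original NTs in T[1,2] deriving "bb": ["A"]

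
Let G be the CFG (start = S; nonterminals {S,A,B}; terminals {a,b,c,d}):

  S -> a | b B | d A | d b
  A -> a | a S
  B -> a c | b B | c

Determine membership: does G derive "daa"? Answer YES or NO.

CNF form of G:
  S -> T2 B | T3 A | T3 T2 | a
  A -> T0 S | a
  B -> T0 T1 | T2 B | c
  T0 -> a
  T1 -> c
  T2 -> b
  T3 -> d

CYK fill:
  [0..0]={T3}  "d"  orig:{}
  [1..1]={A,S,T0}  "a"  orig:{A,S}
  [2..2]={A,S,T0}  "a"  orig:{A,S}
  [0..1]={S}  "da"
  [1..2]={A}  "aa"
  [0..2]={S}  "daa"

S ∈ T[0,2] ⇒ YES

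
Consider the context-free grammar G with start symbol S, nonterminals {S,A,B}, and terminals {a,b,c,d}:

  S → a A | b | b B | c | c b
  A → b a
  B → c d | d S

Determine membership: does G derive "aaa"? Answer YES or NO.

CNF form of G:
  S -> T0 B | T1 A | T2 T0 | b | c
  A -> T0 T1
  B -> T2 T3 | T3 S
  T0 -> b
  T1 -> a
  T2 -> c
  T3 -> d

CYK table (by increasing span):
  cell(0,0) a: {T1}  orig:{}
  cell(1,1) a: {T1}  orig:{}
  cell(2,2) a: {T1}  orig:{}
  cell(0,1) aa: ∅
  cell(1,2) aa: ∅
  cell(0,2) aaa: ∅

S ∉ T[0,2] ⇒ NO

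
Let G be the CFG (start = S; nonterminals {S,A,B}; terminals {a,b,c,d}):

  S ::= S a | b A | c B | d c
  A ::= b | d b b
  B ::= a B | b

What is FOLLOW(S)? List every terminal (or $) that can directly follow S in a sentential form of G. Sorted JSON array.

FIRST iteration:
[1]
  A via A→b: +{b}
  A via A→d b b: +{d}
  B via B→a B: +{a}
  B via B→b: +{b}
  S via S→b A: +{b}
  S via S→c B: +{c}
  S via S→d c: +{d}
  FIRST(S)={b,c,d}  FIRST(A)={b,d}  FIRST(B)={a,b}
[2] (stable)
  FIRST(S)={b,c,d}  FIRST(A)={b,d}  FIRST(B)={a,b}

FOLLOW sets:
initialize: $ ∈ FOLLOW(S)
round 1:
  S→S a: FOLLOW(S) ⊇ FIRST(a) = {a}; new: +{a}
  S→b A: FOLLOW(A) ⊇ FOLLOW(S) ⊇ {$,a}; new: +{$,a}
  S→c B: FOLLOW(B) ⊇ FOLLOW(S) ⊇ {$,a}; new: +{$,a}
  S: {$,a}  A: {$,a}  B: {$,a}
round 2: (stable)
  S: {$,a}  A: {$,a}  B: {$,a}

FOLLOW(S) = ["$", "a"]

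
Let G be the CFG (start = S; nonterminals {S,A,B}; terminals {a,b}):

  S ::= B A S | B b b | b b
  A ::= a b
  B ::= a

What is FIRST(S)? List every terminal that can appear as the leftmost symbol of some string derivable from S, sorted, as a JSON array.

FIRST sets, iterate to fixpoint:
iter 1:
  A via A→a b: +{a}
  B via B→a: +{a}
  S via S→B A S: +{a}
  S via S→b b: +{b}
  S: {a,b}  A: {a}  B: {a}
iter 2: (stable)
  S: {a,b}  A: {a}  B: {a}

FIRST(S) = ["a", "b"]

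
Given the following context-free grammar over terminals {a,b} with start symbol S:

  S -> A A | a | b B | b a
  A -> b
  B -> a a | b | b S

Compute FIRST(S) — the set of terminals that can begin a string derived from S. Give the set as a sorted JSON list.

FIRST sets, iterate to fixpoint:
pass 1:
  A via A→b: +{b}
  B via B→a a: +{a}
  B via B→b: +{b}
  S via S→A A: +{b}
  S via S→a: +{a}
  S: {a,b}  A: {b}  B: {a,b}
pass 2: (no change)
  S: {a,b}  A: {b}  B: {a,b}

FIRST(S) = ["a", "b"]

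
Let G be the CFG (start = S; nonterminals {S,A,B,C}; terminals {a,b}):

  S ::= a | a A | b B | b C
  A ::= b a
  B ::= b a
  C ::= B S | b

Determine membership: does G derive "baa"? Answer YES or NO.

Convert to CNF:
  S -> T0 B | T0 C | T1 A | a
  A -> T0 T1
  B -> T0 T1
  C -> B S | b
  T0 -> b
  T1 -> a

CYK fill:
  T[0,0] 'b' = {C,T0}  orig:{C}
  T[1,1] 'a' = {S,T1}  orig:{S}
  T[2,2] 'a' = {S,T1}  orig:{S}
  T[0,1] 'ba' = {A,B}
  T[1,2] 'aa' = ∅
  T[0,2] 'baa' = {C}

S ∉ T[0,2] ⇒ NO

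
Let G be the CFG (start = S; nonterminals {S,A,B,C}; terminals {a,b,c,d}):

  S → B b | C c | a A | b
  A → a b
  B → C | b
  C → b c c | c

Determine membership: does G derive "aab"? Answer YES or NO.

CNF form of G:
  S -> B T1 | C T2 | T0 A | b
  A -> T0 T1
  B -> T1 X3 | b | c
  C -> T1 X4 | c
  T0 -> a
  T1 -> b
  T2 -> c
  X3 -> T2 T2
  X4 -> T2 T2

CYK table (by increasing span):
  cell(0,0) a: {T0}  orig:{}
  cell(1,1) a: {T0}  orig:{}
  cell(2,2) b: {B,S,T1}  orig:{B,S}
  cell(0,1) aa: ∅
  cell(1,2) ab: {A}
  cell(0,2) aab: {S}

S ∈ T[0,2] ⇒ YES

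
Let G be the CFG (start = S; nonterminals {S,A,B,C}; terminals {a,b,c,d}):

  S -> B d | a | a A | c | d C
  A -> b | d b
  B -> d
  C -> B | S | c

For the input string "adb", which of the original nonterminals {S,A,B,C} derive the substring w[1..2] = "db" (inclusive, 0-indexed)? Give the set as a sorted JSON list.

Convert to CNF:
  S -> B T0 | T0 C | T2 A | a | c
  A -> T0 T1 | b
  B -> d
  C -> B T0 | T0 C | T2 A | a | c | d
  T0 -> d
  T1 -> b
  T2 -> a

CYK table (by increasing span), restricted to cells inside w[1..2]:
  T[1,1] 'd' = {B,C,T0}  orig:{B,C}
  T[2,2] 'b' = {A,T1}  orig:{A}
  T[1,2] 'db' = {A}

Original NTs in T[1,2] deriving "db": ["A"]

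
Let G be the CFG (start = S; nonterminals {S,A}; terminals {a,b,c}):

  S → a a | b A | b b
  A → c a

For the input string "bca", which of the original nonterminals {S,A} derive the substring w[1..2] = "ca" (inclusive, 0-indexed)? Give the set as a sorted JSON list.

Convert to CNF:
  S -> T1 T1 | T2 A | T2 T2
  A -> T0 T1
  T0 -> c
  T1 -> a
  T2 -> b

CYK table (by increasing span) (cells [i..j] with 1 ≤ i ≤ j ≤ 2 only):
  T[1,1] 'c' = {T0}  orig:{}
  T[2,2] 'a' = {T1}  orig:{}
  T[1,2] 'ca' = {A}

Original NTs in T[1,2] deriving "ca": ["A"]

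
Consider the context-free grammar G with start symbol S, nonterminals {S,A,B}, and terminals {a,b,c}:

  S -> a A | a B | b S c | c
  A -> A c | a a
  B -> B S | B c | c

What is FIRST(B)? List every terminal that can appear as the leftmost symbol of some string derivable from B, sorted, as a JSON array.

FIRST iteration:
[1]
  A via A→a a: +{a}
  B via B→c: +{c}
  S via S→a A: +{a}
  S via S→b S c: +{b}
  S via S→c: +{c}
  S: {a,b,c}  A: {a}  B: {c}
[2] (stable)
  S: {a,b,c}  A: {a}  B: {c}

FIRST(B) = ["c"]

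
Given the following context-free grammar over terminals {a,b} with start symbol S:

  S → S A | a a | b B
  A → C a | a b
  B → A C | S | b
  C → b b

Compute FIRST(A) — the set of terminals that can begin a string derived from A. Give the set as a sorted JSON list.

FIRST iteration:
iter 1:
  A via A→a b: +{a}
  B via B→A C: +{a}
  B via B→b: +{b}
  C via C→b b: +{b}
  S via S→a a: +{a}
  S via S→b B: +{b}
  FIRST(S)={a,b}  FIRST(A)={a}  FIRST(B)={a,b}  FIRST(C)={b}
iter 2:
  A via A→C a: +{b}
  FIRST(S)={a,b}  FIRST(A)={a,b}  FIRST(B)={a,b}  FIRST(C)={b}
iter 3: (stable)
  FIRST(S)={a,b}  FIRST(A)={a,b}  FIRST(B)={a,b}  FIRST(C)={b}

FIRST(A) = ["a", "b"]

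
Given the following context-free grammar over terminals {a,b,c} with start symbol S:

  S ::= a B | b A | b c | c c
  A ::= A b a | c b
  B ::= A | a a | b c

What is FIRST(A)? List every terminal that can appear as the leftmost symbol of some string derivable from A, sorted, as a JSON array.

FIRST iteration:
pass 1:
  A via A→c b: +{c}
  B via B→A: +{c}
  B via B→a a: +{a}
  B via B→b c: +{b}
  S via S→a B: +{a}
  S via S→b A: +{b}
  S via S→c c: +{c}
  FIRST[S]={a,b,c}  FIRST[A]={c}  FIRST[B]={a,b,c}
pass 2: (no change)
  FIRST[S]={a,b,c}  FIRST[A]={c}  FIRST[B]={a,b,c}

FIRST(A) = ["c"]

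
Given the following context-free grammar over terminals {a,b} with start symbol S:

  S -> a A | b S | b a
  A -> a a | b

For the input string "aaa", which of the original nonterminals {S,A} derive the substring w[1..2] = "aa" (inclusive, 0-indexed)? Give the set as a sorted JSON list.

CNF form of G:
  S -> T0 A | T1 S | T1 T0
  A -> T0 T0 | b
  T0 -> a
  T1 -> b

CYK fill, restricted to cells inside w[1..2]:
  cell(1,1) a: {T0}  orig:{}
  cell(2,2) a: {T0}  orig:{}
  cell(1,2) aa: {A}

Original NTs in T[1,2] deriving "aa": ["A"]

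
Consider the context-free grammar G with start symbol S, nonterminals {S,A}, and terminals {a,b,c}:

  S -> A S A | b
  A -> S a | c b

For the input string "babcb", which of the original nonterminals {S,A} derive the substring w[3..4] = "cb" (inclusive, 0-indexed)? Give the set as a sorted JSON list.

CNF form of G:
  S -> A X3 | b
  A -> S T0 | T1 T2
  T0 -> a
  T1 -> c
  T2 -> b
  X3 -> S A

Fill CYK table bottom-up, restricted to cells inside w[3..4]:
  cell(3,3) c: {T1}  orig:{}
  cell(4,4) b: {S,T2}  orig:{S}
  cell(3,4) cb: {A}

Original NTs in T[3,4] deriving "cb": ["A"]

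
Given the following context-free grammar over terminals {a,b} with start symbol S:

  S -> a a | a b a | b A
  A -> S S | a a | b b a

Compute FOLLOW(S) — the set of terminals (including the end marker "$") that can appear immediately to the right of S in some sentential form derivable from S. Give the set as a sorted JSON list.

Compute FIRST by fixpoint:
iter 1:
  A via A→a a: +{a}
  A via A→b b a: +{b}
  S via S→a a: +{a}
  S via S→b A: +{b}
  FIRST(S)={a,b}  FIRST(A)={a,b}
iter 2: (no change)
  FIRST(S)={a,b}  FIRST(A)={a,b}

Compute FOLLOW by fixpoint:
FOLLOW(S) := {$}
iter 1:
  A→S S: FOLLOW(S) ⊇ FIRST(S) = {a,b}; new: +{a,b}
  S→b A: FOLLOW(A) ⊇ FOLLOW(S) ⊇ {$,a,b}; new: +{$,a,b}
  S: {$,a,b}  A: {$,a,b}
iter 2: done
  S: {$,a,b}  A: {$,a,b}

FOLLOW(S) = ["$", "a", "b"]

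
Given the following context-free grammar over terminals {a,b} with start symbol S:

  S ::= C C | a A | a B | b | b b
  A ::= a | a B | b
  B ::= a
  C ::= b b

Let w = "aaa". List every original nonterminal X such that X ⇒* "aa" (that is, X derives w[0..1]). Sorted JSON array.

CNF form of G:
  S -> C C | T0 A | T0 B | T1 T1 | b
  A -> T0 B | a | b
  B -> a
  C -> T1 T1
  T0 -> a
  T1 -> b

CYK table (by increasing span) — only the sub-triangle for w[0..1]:
  cell(0,0) a: {A,B,T0}  orig:{A,B}
  cell(1,1) a: {A,B,T0}  orig:{A,B}
  cell(0,1) aa: {A,S}

Original NTs in T[0,1] deriving "aa": ["A", "S"]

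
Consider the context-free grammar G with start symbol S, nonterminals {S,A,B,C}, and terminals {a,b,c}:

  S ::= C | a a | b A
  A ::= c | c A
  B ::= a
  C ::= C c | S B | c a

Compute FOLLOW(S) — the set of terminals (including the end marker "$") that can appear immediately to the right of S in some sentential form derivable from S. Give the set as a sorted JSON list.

FIRST sets, iterate to fixpoint:
round 1:
  A via A→c: +{c}
  B via B→a: +{a}
  C via C→c a: +{c}
  S via S→C: +{c}
  S via S→a a: +{a}
  S via S→b A: +{b}
  S: {a,b,c}  A: {c}  B: {a}  C: {c}
round 2:
  C via C→S B: +{a,b}
  S: {a,b,c}  A: {c}  B: {a}  C: {a,b,c}
round 3: (stable)
  S: {a,b,c}  A: {c}  B: {a}  C: {a,b,c}

Compute FOLLOW by fixpoint:
initialize: $ ∈ FOLLOW(S)
iter 1:
  C→C c: FOLLOW(C) ⊇ FIRST(c) = {c}; new: +{c}
  C→S B: FOLLOW(S) ⊇ FIRST(B) = {a}; new: +{a}
  C→S B: FOLLOW(B) ⊇ FOLLOW(C) ⊇ {c}; new: +{c}
  S→C: FOLLOW(C) ⊇ FOLLOW(S) ⊇ {$,a}; new: +{$,a}
  S→b A: FOLLOW(A) ⊇ FOLLOW(S) ⊇ {$,a}; new: +{$,a}
  FOLLOW[S]={$,a}  FOLLOW[A]={$,a}  FOLLOW[B]={c}  FOLLOW[C]={$,a,c}
iter 2:
  C→S B: FOLLOW(B) ⊇ FOLLOW(C) ⊇ {$,a,c}; new: +{$,a}
  FOLLOW[S]={$,a}  FOLLOW[A]={$,a}  FOLLOW[B]={$,a,c}  FOLLOW[C]={$,a,c}
iter 3: — fixpoint
  FOLLOW[S]={$,a}  FOLLOW[A]={$,a}  FOLLOW[B]={$,a,c}  FOLLOW[C]={$,a,c}

FOLLOW(S) = ["$", "a"]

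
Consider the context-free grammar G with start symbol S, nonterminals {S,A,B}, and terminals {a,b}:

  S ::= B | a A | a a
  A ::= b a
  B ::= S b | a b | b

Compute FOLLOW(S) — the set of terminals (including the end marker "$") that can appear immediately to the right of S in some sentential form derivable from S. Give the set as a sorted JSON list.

FIRST iteration:
round 1:
  A via A→b a: +{b}
  B via B→a b: +{a}
  B via B→b: +{b}
  S via S→B: +{a,b}
  FIRST[S]={a,b}  FIRST[A]={b}  FIRST[B]={a,b}
round 2: done
  FIRST[S]={a,b}  FIRST[A]={b}  FIRST[B]={a,b}

Compute FOLLOW by fixpoint:
initialize: $ ∈ FOLLOW(S)
iter 1:
  B→S b: FOLLOW(S) ⊇ FIRST(b) = {b}; new: +{b}
  S→B: FOLLOW(B) ⊇ FOLLOW(S) ⊇ {$,b}; new: +{$,b}
  S→a A: FOLLOW(A) ⊇ FOLLOW(S) ⊇ {$,b}; new: +{$,b}
  FOLLOW[S]={$,b}  FOLLOW[A]={$,b}  FOLLOW[B]={$,b}
iter 2: — fixpoint
  FOLLOW[S]={$,b}  FOLLOW[A]={$,b}  FOLLOW[B]={$,b}

FOLLOW(S) = ["$", "b"]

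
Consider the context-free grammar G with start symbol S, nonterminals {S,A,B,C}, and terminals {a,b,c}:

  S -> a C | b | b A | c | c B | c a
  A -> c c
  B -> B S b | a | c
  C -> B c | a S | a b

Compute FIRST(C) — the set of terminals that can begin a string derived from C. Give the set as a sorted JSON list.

FIRST sets, iterate to fixpoint:
round 1:
  A via A→c c: +{c}
  B via B→a: +{a}
  B via B→c: +{c}
  C via C→B c: +{a,c}
  S via S→a C: +{a}
  S via S→b: +{b}
  S via S→c: +{c}
  FIRST(S)={a,b,c}  FIRST(A)={c}  FIRST(B)={a,c}  FIRST(C)={a,c}
round 2: (no change)
  FIRST(S)={a,b,c}  FIRST(A)={c}  FIRST(B)={a,c}  FIRST(C)={a,c}

FIRST(C) = ["a", "c"]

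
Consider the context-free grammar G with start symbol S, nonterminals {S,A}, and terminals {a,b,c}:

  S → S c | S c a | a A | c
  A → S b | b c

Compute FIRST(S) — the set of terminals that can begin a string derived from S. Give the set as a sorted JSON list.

FIRST iteration:
round 1:
  A via A→b c: +{b}
  S via S→a A: +{a}
  S via S→c: +{c}
  FIRST[S]={a,c}  FIRST[A]={b}
round 2:
  A via A→S b: +{a,c}
  FIRST[S]={a,c}  FIRST[A]={a,b,c}
round 3: — fixpoint
  FIRST[S]={a,c}  FIRST[A]={a,b,c}

FIRST(S) = ["a", "c"]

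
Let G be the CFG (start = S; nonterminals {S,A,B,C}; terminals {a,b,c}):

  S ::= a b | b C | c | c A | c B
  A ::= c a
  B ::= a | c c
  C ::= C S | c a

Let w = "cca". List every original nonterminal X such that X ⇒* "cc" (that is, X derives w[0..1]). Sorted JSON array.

CNF form of G:
  S -> T0 A | T0 B | T1 T2 | T2 C | c
  A -> T0 T1
  B -> T0 T0 | a
  C -> C S | T0 T1
  T0 -> c
  T1 -> a
  T2 -> b

CYK table (by increasing span) (cells [i..j] with 0 ≤ i ≤ j ≤ 1 only):
  cell(0,0) c: {S,T0}  orig:{S}
  cell(1,1) c: {S,T0}  orig:{S}
  cell(0,1) cc: {B}

Original NTs in T[0,1] deriving "cc": ["B"]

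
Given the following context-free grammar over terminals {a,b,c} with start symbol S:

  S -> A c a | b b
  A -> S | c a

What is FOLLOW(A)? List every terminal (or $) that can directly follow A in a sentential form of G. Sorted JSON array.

FIRST iteration:
round 1:
  A via A→c a: +{c}
  S via S→A c a: +{c}
  S via S→b b: +{b}
  FIRST(S)={b,c}  FIRST(A)={c}
round 2:
  A via A→S: +{b}
  FIRST(S)={b,c}  FIRST(A)={b,c}
round 3: done
  FIRST(S)={b,c}  FIRST(A)={b,c}

FOLLOW iteration:
initialize: $ ∈ FOLLOW(S)
round 1:
  S→A c a: FOLLOW(A) ⊇ FIRST(c) = {c}; new: +{c}
  FOLLOW(S)={$}  FOLLOW(A)={c}
round 2:
  A→S: FOLLOW(S) ⊇ FOLLOW(A) ⊇ {c}; new: +{c}
  FOLLOW(S)={$,c}  FOLLOW(A)={c}
round 3: (stable)
  FOLLOW(S)={$,c}  FOLLOW(A)={c}

FOLLOW(A) = ["c"]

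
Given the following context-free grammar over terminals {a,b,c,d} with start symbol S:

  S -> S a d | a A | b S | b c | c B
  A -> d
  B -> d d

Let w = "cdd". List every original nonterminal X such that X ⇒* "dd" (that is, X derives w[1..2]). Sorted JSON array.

Convert to CNF:
  S -> S X4 | T1 A | T2 S | T2 T3 | T3 B
  A -> d
  B -> T0 T0
  T0 -> d
  T1 -> a
  T2 -> b
  T3 -> c
  X4 -> T1 T0

CYK fill — only the sub-triangle for w[1..2]:
  [1..1]={A,T0}  "d"  orig:{A}
  [2..2]={A,T0}  "d"  orig:{A}
  [1..2]={B}  "dd"

Original NTs in T[1,2] deriving "dd": ["B"]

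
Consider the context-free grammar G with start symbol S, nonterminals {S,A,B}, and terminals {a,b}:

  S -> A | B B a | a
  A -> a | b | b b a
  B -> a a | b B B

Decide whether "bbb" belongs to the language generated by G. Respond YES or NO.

CNF form of G:
  S -> B X4 | T0 X5 | a | b
  A -> T0 X2 | a | b
  B -> T0 X3 | T1 T1
  T0 -> b
  T1 -> a
  X2 -> T0 T1
  X3 -> B B
  X4 -> B T1
  X5 -> T0 T1

CYK fill:
  T[0,0] 'b' = {A,S,T0}  orig:{A,S}
  T[1,1] 'b' = {A,S,T0}  orig:{A,S}
  T[2,2] 'b' = {A,S,T0}  orig:{A,S}
  T[0,1] 'bb' = ∅
  T[1,2] 'bb' = ∅
  T[0,2] 'bbb' = ∅

S ∉ T[0,2] ⇒ NO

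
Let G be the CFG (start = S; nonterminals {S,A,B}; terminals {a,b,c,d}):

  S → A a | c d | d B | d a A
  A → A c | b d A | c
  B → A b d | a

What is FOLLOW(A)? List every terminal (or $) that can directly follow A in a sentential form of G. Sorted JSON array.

Compute FIRST by fixpoint:
pass 1:
  A via A→b d A: +{b}
  A via A→c: +{c}
  B via B→A b d: +{b,c}
  B via B→a: +{a}
  S via S→A a: +{b,c}
  S via S→d B: +{d}
  FIRST(S)={b,c,d}  FIRST(A)={b,c}  FIRST(B)={a,b,c}
pass 2: (stable)
  FIRST(S)={b,c,d}  FIRST(A)={b,c}  FIRST(B)={a,b,c}

FOLLOW iteration:
initialize: $ ∈ FOLLOW(S)
pass 1:
  A→A c: FOLLOW(A) ⊇ FIRST(c) = {c}; new: +{c}
  B→A b d: FOLLOW(A) ⊇ FIRST(b) = {b}; new: +{b}
  S→A a: FOLLOW(A) ⊇ FIRST(a) = {a}; new: +{a}
  S→d B: FOLLOW(B) ⊇ FOLLOW(S) ⊇ {$}; new: +{$}
  S→d a A: FOLLOW(A) ⊇ FOLLOW(S) ⊇ {$}; new: +{$}
  S: {$}  A: {$,a,b,c}  B: {$}
pass 2: done
  S: {$}  A: {$,a,b,c}  B: {$}

FOLLOW(A) = ["$", "a", "b", "c"]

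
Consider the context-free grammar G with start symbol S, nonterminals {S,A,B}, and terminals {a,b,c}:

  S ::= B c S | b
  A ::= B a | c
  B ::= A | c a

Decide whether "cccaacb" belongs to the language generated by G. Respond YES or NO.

Convert to CNF:
  S -> B X2 | b
  A -> B T0 | c
  B -> B T0 | T1 T0 | c
  T0 -> a
  T1 -> c
  X2 -> T1 S

Fill CYK table bottom-up:
  cell(0,0) c: {A,B,T1}  orig:{A,B}
  cell(1,1) c: {A,B,T1}  orig:{A,B}
  cell(2,2) c: {A,B,T1}  orig:{A,B}
  cell(3,3) a: {T0}  orig:{}
  cell(4,4) a: {T0}  orig:{}
  cell(5,5) c: {A,B,T1}  orig:{A,B}
  cell(6,6) b: {S}
  cell(0,1) cc: ∅
  cell(1,2) cc: ∅
  cell(2,3) ca: {A,B}
  cell(3,4) aa: ∅
  cell(4,5) ac: ∅
  cell(5,6) cb: {X2}  orig:{}
  cell(0,2) ccc: ∅
  cell(1,3) cca: ∅
  cell(2,4) caa: {A,B}
  cell(3,5) aac: ∅
  cell(4,6) acb: ∅
  cell(0,3) ccca: ∅
  cell(1,4) ccaa: ∅
  cell(2,5) caac: ∅
  cell(3,6) aacb: ∅
  cell(0,4) cccaa: ∅
  cell(1,5) ccaac: ∅
  cell(2,6) caacb: {S}
  cell(0,5) cccaac: ∅
  cell(1,6) ccaacb: {X2}  orig:{}
  cell(0,6) cccaacb: {S}

S ∈ T[0,6] ⇒ YES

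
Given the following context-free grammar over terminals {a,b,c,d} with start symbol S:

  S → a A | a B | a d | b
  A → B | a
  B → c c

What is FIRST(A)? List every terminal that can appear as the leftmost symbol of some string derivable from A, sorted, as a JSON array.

FIRST iteration:
round 1:
  A via A→a: +{a}
  B via B→c c: +{c}
  S via S→a A: +{a}
  S via S→b: +{b}
  S: {a,b}  A: {a}  B: {c}
round 2:
  A via A→B: +{c}
  S: {a,b}  A: {a,c}  B: {c}
round 3: (no change)
  S: {a,b}  A: {a,c}  B: {c}

FIRST(A) = ["a", "c"]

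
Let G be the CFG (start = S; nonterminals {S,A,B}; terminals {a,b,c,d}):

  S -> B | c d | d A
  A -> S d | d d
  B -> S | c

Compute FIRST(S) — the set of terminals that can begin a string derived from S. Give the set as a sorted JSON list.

Compute FIRST by fixpoint:
iter 1:
  A via A→d d: +{d}
  B via B→c: +{c}
  S via S→B: +{c}
  S via S→d A: +{d}
  FIRST(S)={c,d}  FIRST(A)={d}  FIRST(B)={c}
iter 2:
  A via A→S d: +{c}
  B via B→S: +{d}
  FIRST(S)={c,d}  FIRST(A)={c,d}  FIRST(B)={c,d}
iter 3: (stable)
  FIRST(S)={c,d}  FIRST(A)={c,d}  FIRST(B)={c,d}

FIRST(S) = ["c", "d"]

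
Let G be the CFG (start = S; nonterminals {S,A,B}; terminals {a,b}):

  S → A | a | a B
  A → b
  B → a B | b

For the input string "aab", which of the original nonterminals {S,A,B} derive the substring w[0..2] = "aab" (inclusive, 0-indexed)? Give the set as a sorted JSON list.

CNF form of G:
  S -> T0 B | a | b
  A -> b
  B -> T0 B | b
  T0 -> a

CYK table (by increasing span) (cells [i..j] with 0 ≤ i ≤ j ≤ 2 only):
  [0..0]={S,T0}  "a"  orig:{S}
  [1..1]={S,T0}  "a"  orig:{S}
  [2..2]={A,B,S}  "b"
  [0..1]=∅  "aa"
  [1..2]={B,S}  "ab"
  [0..2]={B,S}  "aab"

Original NTs in T[0,2] deriving "aab": ["B", "S"]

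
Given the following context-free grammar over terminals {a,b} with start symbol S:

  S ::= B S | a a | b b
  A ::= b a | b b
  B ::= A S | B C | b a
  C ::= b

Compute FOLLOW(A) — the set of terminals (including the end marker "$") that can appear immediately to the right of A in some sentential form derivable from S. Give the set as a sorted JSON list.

FIRST sets, iterate to fixpoint:
[1]
  A via A→b a: +{b}
  B via B→A S: +{b}
  C via C→b: +{b}
  S via S→B S: +{b}
  S via S→a a: +{a}
  FIRST[S]={a,b}  FIRST[A]={b}  FIRST[B]={b}  FIRST[C]={b}
[2] — fixpoint
  FIRST[S]={a,b}  FIRST[A]={b}  FIRST[B]={b}  FIRST[C]={b}

FOLLOW sets:
FOLLOW(S) := {$}
[1]
  B→A S: FOLLOW(A) ⊇ FIRST(S) = {a,b}; new: +{a,b}
  B→B C: FOLLOW(B) ⊇ FIRST(C) = {b}; new: +{b}
  B→B C: FOLLOW(C) ⊇ FOLLOW(B) ⊇ {b}; new: +{b}
  S→B S: FOLLOW(B) ⊇ FIRST(S) = {a,b}; new: +{a}
  FOLLOW[S]={$}  FOLLOW[A]={a,b}  FOLLOW[B]={a,b}  FOLLOW[C]={b}
[2]
  B→A S: FOLLOW(S) ⊇ FOLLOW(B) ⊇ {a,b}; new: +{a,b}
  B→B C: FOLLOW(C) ⊇ FOLLOW(B) ⊇ {a,b}; new: +{a}
  FOLLOW[S]={$,a,b}  FOLLOW[A]={a,b}  FOLLOW[B]={a,b}  FOLLOW[C]={a,b}
[3] — fixpoint
  FOLLOW[S]={$,a,b}  FOLLOW[A]={a,b}  FOLLOW[B]={a,b}  FOLLOW[C]={a,b}

FOLLOW(A) = ["a", "b"]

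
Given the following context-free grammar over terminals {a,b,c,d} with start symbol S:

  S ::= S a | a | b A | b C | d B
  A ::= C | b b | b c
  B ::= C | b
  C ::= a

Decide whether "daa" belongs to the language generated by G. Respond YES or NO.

Convert to CNF:
  S -> S T2 | T0 A | T0 C | T3 B | a
  A -> T0 T0 | T0 T1 | a
  B -> a | b
  C -> a
  T0 -> b
  T1 -> c
  T2 -> a
  T3 -> d

CYK fill:
  T[0,0] 'd' = {T3}  orig:{}
  T[1,1] 'a' = {A,B,C,S,T2}  orig:{A,B,C,S}
  T[2,2] 'a' = {A,B,C,S,T2}  orig:{A,B,C,S}
  T[0,1] 'da' = {S}
  T[1,2] 'aa' = {S}
  T[0,2] 'daa' = {S}

S ∈ T[0,2] ⇒ YES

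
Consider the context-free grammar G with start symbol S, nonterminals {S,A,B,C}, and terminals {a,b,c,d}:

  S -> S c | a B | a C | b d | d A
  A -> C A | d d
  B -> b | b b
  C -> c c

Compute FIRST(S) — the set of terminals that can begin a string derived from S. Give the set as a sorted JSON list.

Compute FIRST by fixpoint:
round 1:
  A via A→d d: +{d}
  B via B→b: +{b}
  C via C→c c: +{c}
  S via S→a B: +{a}
  S via S→b d: +{b}
  S via S→d A: +{d}
  FIRST(S)={a,b,d}  FIRST(A)={d}  FIRST(B)={b}  FIRST(C)={c}
round 2:
  A via A→C A: +{c}
  FIRST(S)={a,b,d}  FIRST(A)={c,d}  FIRST(B)={b}  FIRST(C)={c}
round 3: (no change)
  FIRST(S)={a,b,d}  FIRST(A)={c,d}  FIRST(B)={b}  FIRST(C)={c}

FIRST(S) = ["a", "b", "d"]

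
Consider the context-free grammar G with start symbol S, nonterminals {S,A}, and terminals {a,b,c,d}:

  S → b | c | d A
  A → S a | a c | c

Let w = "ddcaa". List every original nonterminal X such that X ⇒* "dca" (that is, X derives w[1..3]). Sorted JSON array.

Convert to CNF:
  S -> T2 A | b | c
  A -> S T0 | T0 T1 | c
  T0 -> a
  T1 -> c
  T2 -> d

CYK fill — only the sub-triangle for w[1..3]:
  cell(1,1) d: {T2}  orig:{}
  cell(2,2) c: {A,S,T1}  orig:{A,S}
  cell(3,3) a: {T0}  orig:{}
  cell(1,2) dc: {S}
  cell(2,3) ca: {A}
  cell(1,3) dca: {A,S}

Original NTs in T[1,3] deriving "dca": ["A", "S"]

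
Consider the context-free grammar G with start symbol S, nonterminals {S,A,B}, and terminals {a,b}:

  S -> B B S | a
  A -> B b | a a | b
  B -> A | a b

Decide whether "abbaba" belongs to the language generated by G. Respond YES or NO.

CNF form of G:
  S -> B X2 | a
  A -> B T0 | T1 T1 | b
  B -> B T0 | T1 T0 | T1 T1 | b
  T0 -> b
  T1 -> a
  X2 -> B S

CYK table (by increasing span):
  [0..0]={S,T1}  "a"  orig:{S}
  [1..1]={A,B,T0}  "b"  orig:{A,B}
  [2..2]={A,B,T0}  "b"  orig:{A,B}
  [3..3]={S,T1}  "a"  orig:{S}
  [4..4]={A,B,T0}  "b"  orig:{A,B}
  [5..5]={S,T1}  "a"  orig:{S}
  [0..1]={B}  "ab"
  [1..2]={A,B}  "bb"
  [2..3]={X2}  "ba"  orig:{}
  [3..4]={B}  "ab"
  [4..5]={X2}  "ba"  orig:{}
  [0..2]={A,B}  "abb"
  [1..3]={S,X2}  "bba"  orig:{S}
  [2..4]=∅  "bab"
  [3..5]={X2}  "aba"  orig:{}
  [0..3]={S,X2}  "abba"  orig:{S}
  [1..4]=∅  "bbab"
  [2..5]={S}  "baba"
  [0..4]=∅  "abbab"
  [1..5]={S,X2}  "bbaba"  orig:{S}
  [0..5]={S,X2}  "abbaba"  orig:{S}

S ∈ T[0,5] ⇒ YES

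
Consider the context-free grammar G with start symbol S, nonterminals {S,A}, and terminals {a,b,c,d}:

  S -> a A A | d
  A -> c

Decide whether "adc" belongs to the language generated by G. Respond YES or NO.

Convert to CNF:
  S -> T0 X1 | d
  A -> c
  T0 -> a
  X1 -> A A

Fill CYK table bottom-up:
  cell(0,0) a: {T0}  orig:{}
  cell(1,1) d: {S}
  cell(2,2) c: {A}
  cell(0,1) ad: ∅
  cell(1,2) dc: ∅
  cell(0,2) adc: ∅

S ∉ T[0,2] ⇒ NO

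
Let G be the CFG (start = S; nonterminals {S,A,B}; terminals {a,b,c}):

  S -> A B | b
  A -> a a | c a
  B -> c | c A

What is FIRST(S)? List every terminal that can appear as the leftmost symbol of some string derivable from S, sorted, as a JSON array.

FIRST iteration:
pass 1:
  A via A→a a: +{a}
  A via A→c a: +{c}
  B via B→c: +{c}
  S via S→A B: +{a,c}
  S via S→b: +{b}
  FIRST(S)={a,b,c}  FIRST(A)={a,c}  FIRST(B)={c}
pass 2: done
  FIRST(S)={a,b,c}  FIRST(A)={a,c}  FIRST(B)={c}

FIRST(S) = ["a", "b", "c"]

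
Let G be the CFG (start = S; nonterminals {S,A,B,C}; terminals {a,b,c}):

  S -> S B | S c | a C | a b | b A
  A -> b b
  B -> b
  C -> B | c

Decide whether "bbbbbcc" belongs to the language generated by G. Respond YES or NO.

CNF form of G:
  S -> S B | S T1 | T0 A | T2 C | T2 T0
  A -> T0 T0
  B -> b
  C -> b | c
  T0 -> b
  T1 -> c
  T2 -> a

CYK fill:
  [0..0]={B,C,T0}  "b"  orig:{B,C}
  [1..1]={B,C,T0}  "b"  orig:{B,C}
  [2..2]={B,C,T0}  "b"  orig:{B,C}
  [3..3]={B,C,T0}  "b"  orig:{B,C}
  [4..4]={B,C,T0}  "b"  orig:{B,C}
  [5..5]={C,T1}  "c"  orig:{C}
  [6..6]={C,T1}  "c"  orig:{C}
  [0..1]={A}  "bb"
  [1..2]={A}  "bb"
  [2..3]={A}  "bb"
  [3..4]={A}  "bb"
  [4..5]=∅  "bc"
  [5..6]=∅  "cc"
  [0..2]={S}  "bbb"
  [1..3]={S}  "bbb"
  [2..4]={S}  "bbb"
  [3..5]=∅  "bbc"
  [4..6]=∅  "bcc"
  [0..3]={S}  "bbbb"
  [1..4]={S}  "bbbb"
  [2..5]={S}  "bbbc"
  [3..6]=∅  "bbcc"
  [0..4]={S}  "bbbbb"
  [1..5]={S}  "bbbbc"
  [2..6]={S}  "bbbcc"
  [0..5]={S}  "bbbbbc"
  [1..6]={S}  "bbbbcc"
  [0..6]={S}  "bbbbbcc"

S ∈ T[0,6] ⇒ YES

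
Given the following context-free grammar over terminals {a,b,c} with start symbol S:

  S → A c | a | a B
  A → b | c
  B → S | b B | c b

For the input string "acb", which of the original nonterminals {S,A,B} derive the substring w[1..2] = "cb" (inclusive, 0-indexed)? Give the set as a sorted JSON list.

Convert to CNF:
  S -> A T0 | T1 B | a
  A -> b | c
  B -> A T0 | T0 T2 | T1 B | T2 B | a
  T0 -> c
  T1 -> a
  T2 -> b

CYK fill — only the sub-triangle for w[1..2]:
  T[1,1] 'c' = {A,T0}  orig:{A}
  T[2,2] 'b' = {A,T2}  orig:{A}
  T[1,2] 'cb' = {B}

Original NTs in T[1,2] deriving "cb": ["B"]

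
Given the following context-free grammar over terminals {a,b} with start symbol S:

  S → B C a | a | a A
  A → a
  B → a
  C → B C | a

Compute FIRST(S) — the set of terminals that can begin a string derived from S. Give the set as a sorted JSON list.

Compute FIRST by fixpoint:
pass 1:
  A via A→a: +{a}
  B via B→a: +{a}
  C via C→B C: +{a}
  S via S→B C a: +{a}
  FIRST(S)={a}  FIRST(A)={a}  FIRST(B)={a}  FIRST(C)={a}
pass 2: (stable)
  FIRST(S)={a}  FIRST(A)={a}  FIRST(B)={a}  FIRST(C)={a}

FIRST(S) = ["a"]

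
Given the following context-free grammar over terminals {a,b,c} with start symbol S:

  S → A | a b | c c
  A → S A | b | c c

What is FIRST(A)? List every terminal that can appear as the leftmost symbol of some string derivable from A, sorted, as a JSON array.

Compute FIRST by fixpoint:
[1]
  A via A→b: +{b}
  A via A→c c: +{c}
  S via S→A: +{b,c}
  S via S→a b: +{a}
  S: {a,b,c}  A: {b,c}
[2]
  A via A→S A: +{a}
  S: {a,b,c}  A: {a,b,c}
[3] (stable)
  S: {a,b,c}  A: {a,b,c}

FIRST(A) = ["a", "b", "c"]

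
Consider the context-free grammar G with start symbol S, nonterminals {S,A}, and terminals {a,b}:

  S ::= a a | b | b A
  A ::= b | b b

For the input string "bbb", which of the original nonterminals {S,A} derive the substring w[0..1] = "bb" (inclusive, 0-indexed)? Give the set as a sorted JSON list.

Convert to CNF:
  S -> T0 A | T1 T1 | b
  A -> T0 T0 | b
  T0 -> b
  T1 -> a

CYK fill, restricted to cells inside w[0..1]:
  [0..0]={A,S,T0}  "b"  orig:{A,S}
  [1..1]={A,S,T0}  "b"  orig:{A,S}
  [0..1]={A,S}  "bb"

Original NTs in T[0,1] deriving "bb": ["A", "S"]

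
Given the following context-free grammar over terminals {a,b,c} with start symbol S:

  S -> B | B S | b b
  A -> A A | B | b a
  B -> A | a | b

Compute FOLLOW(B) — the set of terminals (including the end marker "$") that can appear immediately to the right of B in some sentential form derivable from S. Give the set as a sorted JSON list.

FIRST sets, iterate to fixpoint:
[1]
  A via A→b a: +{b}
  B via B→A: +{b}
  B via B→a: +{a}
  S via S→B: +{a,b}
  S: {a,b}  A: {b}  B: {a,b}
[2]
  A via A→B: +{a}
  S: {a,b}  A: {a,b}  B: {a,b}
[3] done
  S: {a,b}  A: {a,b}  B: {a,b}

FOLLOW sets:
seed FOLLOW(S) with $
[1]
  A→A A: FOLLOW(A) ⊇ FIRST(A) = {a,b}; new: +{a,b}
  A→B: FOLLOW(B) ⊇ FOLLOW(A) ⊇ {a,b}; new: +{a,b}
  S→B: FOLLOW(B) ⊇ FOLLOW(S) ⊇ {$}; new: +{$}
  S: {$}  A: {a,b}  B: {$,a,b}
[2]
  B→A: FOLLOW(A) ⊇ FOLLOW(B) ⊇ {$,a,b}; new: +{$}
  S: {$}  A: {$,a,b}  B: {$,a,b}
[3] done
  S: {$}  A: {$,a,b}  B: {$,a,b}

FOLLOW(B) = ["$", "a", "b"]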